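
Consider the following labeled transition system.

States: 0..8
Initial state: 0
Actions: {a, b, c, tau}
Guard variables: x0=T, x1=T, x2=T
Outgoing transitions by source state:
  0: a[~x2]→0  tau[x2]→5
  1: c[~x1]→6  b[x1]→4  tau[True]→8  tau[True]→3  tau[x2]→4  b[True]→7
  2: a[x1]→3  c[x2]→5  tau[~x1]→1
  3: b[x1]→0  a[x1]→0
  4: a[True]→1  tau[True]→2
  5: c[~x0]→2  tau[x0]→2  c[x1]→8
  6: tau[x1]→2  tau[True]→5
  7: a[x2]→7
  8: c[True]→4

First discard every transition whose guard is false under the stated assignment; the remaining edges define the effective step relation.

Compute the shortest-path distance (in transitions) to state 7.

BFS to 7:
  L0 = {0}
  L1 = {5}
  L2 = {2,8}
  L3 = {3,4}
  L4 = {1}
  L5 = {7}
first hit 7 at d=5 via tau·c·c·a·b

Answer: 5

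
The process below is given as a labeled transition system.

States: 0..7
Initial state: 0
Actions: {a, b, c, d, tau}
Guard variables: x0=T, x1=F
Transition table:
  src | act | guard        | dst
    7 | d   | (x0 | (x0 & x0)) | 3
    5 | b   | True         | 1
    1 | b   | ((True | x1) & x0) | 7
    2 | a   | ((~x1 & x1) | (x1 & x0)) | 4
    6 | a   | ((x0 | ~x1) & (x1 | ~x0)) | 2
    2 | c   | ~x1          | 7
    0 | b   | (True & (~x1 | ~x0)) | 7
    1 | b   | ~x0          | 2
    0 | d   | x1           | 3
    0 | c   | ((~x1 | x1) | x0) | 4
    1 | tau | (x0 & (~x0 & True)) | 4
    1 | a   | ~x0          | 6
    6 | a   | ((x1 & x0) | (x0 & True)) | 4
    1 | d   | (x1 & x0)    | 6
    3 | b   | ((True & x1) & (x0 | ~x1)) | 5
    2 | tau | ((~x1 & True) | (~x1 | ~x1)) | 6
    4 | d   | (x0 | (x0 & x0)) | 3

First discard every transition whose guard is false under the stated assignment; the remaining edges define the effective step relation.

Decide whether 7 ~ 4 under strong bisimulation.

Refine partition for ~:
  round 0: {{0,1,2,3,4,5,6,7}}
  round 1: {{0},{1,5},{2},{3},{4,7},{6}}
  round 2: {{0},{1},{2},{3},{4,7},{5},{6}}
Fixed point at round 3; 7 class(es).
class of 7: {4,7}; class of 4: {4,7}

Answer: BISIMILAR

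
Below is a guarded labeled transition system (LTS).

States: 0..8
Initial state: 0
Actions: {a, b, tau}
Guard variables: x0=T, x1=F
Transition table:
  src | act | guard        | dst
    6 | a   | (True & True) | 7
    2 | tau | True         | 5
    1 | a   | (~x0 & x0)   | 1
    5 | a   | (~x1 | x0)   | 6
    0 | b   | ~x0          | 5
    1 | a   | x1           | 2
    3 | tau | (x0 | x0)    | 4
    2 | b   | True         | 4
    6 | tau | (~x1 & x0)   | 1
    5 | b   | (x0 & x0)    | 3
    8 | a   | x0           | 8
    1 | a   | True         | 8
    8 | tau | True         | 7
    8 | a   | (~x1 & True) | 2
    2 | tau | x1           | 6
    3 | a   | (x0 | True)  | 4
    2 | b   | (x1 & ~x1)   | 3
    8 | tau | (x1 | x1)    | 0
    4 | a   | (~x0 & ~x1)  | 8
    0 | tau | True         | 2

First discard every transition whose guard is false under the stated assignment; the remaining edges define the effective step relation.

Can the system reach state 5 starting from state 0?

Answer: REACHABLE

Working:
After dropping false guards: 13 live edges.
Layer 0: {0}
Layer 1: {2}  now seen {0,2}
Layer 2: {4,5}  now seen {0,2,4,5}
Layer 3: {3,6}  now seen {0,2,3,4,5,6}
Layer 4: {1,7}  now seen {0,1,2,3,4,5,6,7}
Layer 5: {8}  now seen {0,1,2,3,4,5,6,7,8}
Reachable = {0,1,2,3,4,5,6,7,8}
witness 5: tau·tau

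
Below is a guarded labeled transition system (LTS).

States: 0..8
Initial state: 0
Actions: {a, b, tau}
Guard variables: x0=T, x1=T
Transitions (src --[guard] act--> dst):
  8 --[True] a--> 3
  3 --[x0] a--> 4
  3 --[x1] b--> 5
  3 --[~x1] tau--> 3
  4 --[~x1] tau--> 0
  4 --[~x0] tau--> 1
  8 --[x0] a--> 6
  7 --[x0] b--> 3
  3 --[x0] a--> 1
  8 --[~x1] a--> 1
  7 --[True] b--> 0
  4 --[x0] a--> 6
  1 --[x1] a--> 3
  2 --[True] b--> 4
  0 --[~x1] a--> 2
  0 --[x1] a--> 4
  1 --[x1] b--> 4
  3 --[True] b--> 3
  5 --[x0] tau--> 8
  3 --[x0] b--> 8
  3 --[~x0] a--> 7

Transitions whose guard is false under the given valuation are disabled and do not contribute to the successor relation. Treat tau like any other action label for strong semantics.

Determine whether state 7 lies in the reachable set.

Answer: UNREACHABLE

Working:
15 transition(s) survive guard evaluation.
Layer 0: {0}
Layer 1: {4}  total {0,4}
Layer 2: {6}  total {0,4,6}
Reachable = {0,4,6}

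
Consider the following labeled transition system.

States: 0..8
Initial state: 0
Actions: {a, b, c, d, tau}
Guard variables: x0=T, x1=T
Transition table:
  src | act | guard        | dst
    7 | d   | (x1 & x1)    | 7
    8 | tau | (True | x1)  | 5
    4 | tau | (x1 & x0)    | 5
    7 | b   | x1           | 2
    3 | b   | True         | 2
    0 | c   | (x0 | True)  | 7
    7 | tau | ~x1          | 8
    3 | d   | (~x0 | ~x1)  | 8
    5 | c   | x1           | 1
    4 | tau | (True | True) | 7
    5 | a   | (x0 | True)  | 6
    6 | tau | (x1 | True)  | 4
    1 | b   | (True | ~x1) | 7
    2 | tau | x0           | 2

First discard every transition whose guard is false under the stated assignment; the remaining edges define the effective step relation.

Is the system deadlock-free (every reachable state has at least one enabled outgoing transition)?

Reachable = {0,2,7}
  0: c→7  [1 out]
  2: tau→2  [1 out]
  7: b→2  d→7  [2 out]

Answer: DEADLOCK-FREE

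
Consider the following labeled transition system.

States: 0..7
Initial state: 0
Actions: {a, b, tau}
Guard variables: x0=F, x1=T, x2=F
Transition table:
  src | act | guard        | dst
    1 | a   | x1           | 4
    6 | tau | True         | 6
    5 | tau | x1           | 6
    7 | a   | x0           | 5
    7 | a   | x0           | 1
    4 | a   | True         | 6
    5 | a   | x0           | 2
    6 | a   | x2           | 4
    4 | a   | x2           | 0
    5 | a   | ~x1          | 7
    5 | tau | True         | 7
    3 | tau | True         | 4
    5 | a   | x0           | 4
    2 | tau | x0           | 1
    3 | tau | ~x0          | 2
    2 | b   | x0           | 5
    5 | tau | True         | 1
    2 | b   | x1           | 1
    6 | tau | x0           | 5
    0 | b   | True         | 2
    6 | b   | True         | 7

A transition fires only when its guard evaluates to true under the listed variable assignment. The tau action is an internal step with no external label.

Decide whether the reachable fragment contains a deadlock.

Answer: DEADLOCK at state 7

Analysis:
R = {0,1,2,4,6,7}
  0: b→2  [1 out]
  1: a→4  [1 out]
  2: b→1  [1 out]
  4: a→6  [1 out]
  6: b→7  tau→6  [2 out]
  7: ∅  [deadlock]
witness 7: b·b·a·a·b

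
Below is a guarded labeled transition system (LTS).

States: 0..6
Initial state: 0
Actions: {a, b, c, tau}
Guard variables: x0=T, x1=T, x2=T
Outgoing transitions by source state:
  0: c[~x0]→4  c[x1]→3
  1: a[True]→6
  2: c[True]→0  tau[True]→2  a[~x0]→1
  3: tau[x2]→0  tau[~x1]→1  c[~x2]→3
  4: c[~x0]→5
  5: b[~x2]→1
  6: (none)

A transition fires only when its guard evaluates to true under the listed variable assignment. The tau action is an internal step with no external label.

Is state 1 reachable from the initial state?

Guard filter leaves 5 enabled edge(s).
Layer 0: {0}
Layer 1: {3}  total {0,3}
Reach set: {0,3}

Answer: UNREACHABLE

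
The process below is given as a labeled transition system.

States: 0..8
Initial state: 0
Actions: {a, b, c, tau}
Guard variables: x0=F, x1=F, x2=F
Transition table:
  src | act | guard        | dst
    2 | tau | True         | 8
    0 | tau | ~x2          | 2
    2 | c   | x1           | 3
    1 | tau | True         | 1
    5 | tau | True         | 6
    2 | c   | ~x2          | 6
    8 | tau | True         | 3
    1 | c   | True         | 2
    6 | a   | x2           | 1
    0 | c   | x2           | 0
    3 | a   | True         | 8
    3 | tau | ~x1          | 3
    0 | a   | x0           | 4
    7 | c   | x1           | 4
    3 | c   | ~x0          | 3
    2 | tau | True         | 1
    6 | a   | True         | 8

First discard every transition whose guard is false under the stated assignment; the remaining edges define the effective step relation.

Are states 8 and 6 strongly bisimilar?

Answer: NOT BISIMILAR

Trace:
Compute ~ classes (split until stable):
  π0 = {{0,1,2,3,4,5,6,7,8}}
  π1 = {{0,5,8},{1,2},{3},{4,7},{6}}
  π2 = {{0},{1},{2},{3},{4,7},{5},{6},{8}}
Fixed point at round 3; 8 class(es).
[8]={8}  [6]={6}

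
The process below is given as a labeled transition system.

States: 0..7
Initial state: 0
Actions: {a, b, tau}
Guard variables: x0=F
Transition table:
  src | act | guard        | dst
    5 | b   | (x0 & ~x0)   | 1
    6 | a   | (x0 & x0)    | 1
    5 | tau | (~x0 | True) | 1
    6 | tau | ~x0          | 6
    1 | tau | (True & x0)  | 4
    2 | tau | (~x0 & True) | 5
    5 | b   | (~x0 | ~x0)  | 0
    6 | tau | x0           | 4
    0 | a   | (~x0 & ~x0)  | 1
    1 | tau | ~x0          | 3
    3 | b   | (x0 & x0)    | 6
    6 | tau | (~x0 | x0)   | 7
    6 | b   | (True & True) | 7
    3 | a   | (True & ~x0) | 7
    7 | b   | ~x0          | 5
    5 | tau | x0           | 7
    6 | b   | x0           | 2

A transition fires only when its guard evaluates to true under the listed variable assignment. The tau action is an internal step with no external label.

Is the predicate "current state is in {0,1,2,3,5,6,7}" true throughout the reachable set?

Answer: INVARIANT HOLDS

Working:
Safe = {0,1,2,3,5,6,7}
R = {0,1,3,5,7}
  0: safe
  1: safe
  3: safe
  5: safe
  7: safe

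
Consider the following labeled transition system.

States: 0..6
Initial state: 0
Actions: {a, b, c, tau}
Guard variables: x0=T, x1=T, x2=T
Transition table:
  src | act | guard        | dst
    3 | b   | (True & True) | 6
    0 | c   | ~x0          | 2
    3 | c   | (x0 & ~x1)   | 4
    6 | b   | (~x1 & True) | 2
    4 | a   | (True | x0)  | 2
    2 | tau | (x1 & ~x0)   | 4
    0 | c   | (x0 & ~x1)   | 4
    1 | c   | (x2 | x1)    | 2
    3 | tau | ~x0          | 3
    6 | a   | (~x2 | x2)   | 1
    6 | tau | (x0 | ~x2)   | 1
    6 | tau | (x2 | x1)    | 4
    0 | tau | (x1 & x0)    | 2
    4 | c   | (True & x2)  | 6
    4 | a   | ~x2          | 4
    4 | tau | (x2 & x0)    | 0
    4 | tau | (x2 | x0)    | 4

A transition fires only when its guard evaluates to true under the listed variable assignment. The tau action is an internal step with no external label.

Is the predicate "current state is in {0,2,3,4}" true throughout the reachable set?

Answer: INVARIANT HOLDS

Trace:
Inv-set: {0,2,3,4}
Reach set: {0,2}
  0: ✓
  2: ✓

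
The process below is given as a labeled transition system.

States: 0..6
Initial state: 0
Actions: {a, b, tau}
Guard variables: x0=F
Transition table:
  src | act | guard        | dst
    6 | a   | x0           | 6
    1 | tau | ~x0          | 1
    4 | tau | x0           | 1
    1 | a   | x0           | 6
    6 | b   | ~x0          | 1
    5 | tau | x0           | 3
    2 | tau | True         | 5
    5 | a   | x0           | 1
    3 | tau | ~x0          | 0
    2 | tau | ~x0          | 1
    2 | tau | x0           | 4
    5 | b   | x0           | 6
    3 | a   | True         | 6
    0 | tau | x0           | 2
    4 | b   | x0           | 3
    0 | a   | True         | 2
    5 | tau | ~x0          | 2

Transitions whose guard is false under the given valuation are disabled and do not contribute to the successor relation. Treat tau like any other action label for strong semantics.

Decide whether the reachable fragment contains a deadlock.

Answer: DEADLOCK-FREE

Trace:
Reachable = {0,1,2,5}
  0: a→2  [1 out]
  1: tau→1  [1 out]
  2: tau→1  tau→5  [2 out]
  5: tau→2  [1 out]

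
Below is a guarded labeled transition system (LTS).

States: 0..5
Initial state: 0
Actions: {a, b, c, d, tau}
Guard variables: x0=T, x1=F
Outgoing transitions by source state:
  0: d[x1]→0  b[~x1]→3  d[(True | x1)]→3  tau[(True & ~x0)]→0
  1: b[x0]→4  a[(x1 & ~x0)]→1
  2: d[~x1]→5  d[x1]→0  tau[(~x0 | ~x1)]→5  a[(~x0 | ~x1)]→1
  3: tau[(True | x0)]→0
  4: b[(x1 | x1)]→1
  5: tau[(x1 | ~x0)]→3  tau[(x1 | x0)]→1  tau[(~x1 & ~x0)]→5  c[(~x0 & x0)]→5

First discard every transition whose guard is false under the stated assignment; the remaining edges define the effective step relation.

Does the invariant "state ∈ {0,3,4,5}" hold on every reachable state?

Inv-set: {0,3,4,5}
R = {0,3}
  0: ok
  3: ok

Answer: INVARIANT HOLDS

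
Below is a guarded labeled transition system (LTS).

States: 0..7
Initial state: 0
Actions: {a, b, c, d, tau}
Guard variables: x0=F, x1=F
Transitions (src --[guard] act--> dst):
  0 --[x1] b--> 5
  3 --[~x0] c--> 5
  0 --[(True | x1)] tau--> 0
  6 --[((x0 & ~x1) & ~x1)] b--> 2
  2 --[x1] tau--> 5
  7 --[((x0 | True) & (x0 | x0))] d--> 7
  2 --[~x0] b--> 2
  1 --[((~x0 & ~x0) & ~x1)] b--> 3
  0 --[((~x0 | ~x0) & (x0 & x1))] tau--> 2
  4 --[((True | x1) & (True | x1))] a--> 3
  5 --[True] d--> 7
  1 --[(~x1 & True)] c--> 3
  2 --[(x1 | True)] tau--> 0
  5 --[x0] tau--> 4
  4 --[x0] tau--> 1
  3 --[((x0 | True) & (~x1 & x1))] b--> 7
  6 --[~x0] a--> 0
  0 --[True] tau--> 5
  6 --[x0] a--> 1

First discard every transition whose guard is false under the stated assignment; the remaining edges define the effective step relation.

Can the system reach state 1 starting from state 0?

Guard filter leaves 10 enabled edge(s).
Layer 0: {0}
Layer 1: {5}  now seen {0,5}
Layer 2: {7}  now seen {0,5,7}
R = {0,5,7}

Answer: UNREACHABLE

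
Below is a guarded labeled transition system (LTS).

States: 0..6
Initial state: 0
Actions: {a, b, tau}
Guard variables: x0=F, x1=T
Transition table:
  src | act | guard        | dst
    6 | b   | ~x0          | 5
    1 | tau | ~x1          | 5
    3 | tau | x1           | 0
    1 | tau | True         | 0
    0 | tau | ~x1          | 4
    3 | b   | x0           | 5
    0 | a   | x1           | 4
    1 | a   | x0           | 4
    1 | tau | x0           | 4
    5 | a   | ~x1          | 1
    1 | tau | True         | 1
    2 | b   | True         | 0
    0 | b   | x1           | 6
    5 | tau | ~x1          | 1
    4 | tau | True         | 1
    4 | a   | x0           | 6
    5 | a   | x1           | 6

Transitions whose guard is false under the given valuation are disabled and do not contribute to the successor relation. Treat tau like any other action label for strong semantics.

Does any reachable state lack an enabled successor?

Answer: DEADLOCK-FREE

Analysis:
R = {0,1,4,5,6}
  0: a→4  b→6  [deg 2]
  1: tau→0  tau→1  [deg 2]
  4: tau→1  [deg 1]
  5: a→6  [deg 1]
  6: b→5  [deg 1]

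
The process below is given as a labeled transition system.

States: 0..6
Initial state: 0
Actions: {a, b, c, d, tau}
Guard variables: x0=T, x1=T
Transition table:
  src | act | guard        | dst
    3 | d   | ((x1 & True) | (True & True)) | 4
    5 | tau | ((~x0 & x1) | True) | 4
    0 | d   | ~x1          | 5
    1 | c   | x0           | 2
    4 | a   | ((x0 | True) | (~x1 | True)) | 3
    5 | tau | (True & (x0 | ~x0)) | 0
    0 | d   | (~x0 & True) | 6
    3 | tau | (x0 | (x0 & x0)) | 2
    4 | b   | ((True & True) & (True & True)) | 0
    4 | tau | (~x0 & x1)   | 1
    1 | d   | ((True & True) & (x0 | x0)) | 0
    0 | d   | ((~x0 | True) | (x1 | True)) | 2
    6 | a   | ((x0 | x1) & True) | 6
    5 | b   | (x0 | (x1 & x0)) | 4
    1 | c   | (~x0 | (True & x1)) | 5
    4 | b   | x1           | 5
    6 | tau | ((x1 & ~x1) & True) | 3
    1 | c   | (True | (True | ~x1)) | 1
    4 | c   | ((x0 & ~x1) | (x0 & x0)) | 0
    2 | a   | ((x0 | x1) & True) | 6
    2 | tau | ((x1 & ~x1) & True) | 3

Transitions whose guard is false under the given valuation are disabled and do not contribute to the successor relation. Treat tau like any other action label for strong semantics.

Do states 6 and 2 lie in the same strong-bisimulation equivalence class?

Compute ~ classes (split until stable):
  round 0: {{0,1,2,3,4,5,6}}
  round 1: {{0},{1},{2,6},{3},{4},{5}}
6 equivalence class(es) (converged in 2)
class of 6: {2,6}; class of 2: {2,6}

Answer: BISIMILAR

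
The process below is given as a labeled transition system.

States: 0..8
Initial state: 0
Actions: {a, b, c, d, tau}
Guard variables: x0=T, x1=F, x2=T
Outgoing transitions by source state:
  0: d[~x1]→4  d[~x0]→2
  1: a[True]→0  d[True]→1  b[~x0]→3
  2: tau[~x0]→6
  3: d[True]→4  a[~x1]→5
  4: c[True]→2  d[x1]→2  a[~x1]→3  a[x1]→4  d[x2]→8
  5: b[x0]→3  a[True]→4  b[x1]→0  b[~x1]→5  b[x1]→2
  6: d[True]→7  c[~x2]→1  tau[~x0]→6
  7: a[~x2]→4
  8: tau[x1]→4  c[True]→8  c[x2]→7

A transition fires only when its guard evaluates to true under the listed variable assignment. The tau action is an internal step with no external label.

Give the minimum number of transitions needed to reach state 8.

Answer: 2

Working:
Layered search for 8:
  depth 0: {0}
  depth 1: {4}
  depth 2: {2,3,8}
first hit 8 at d=2 via d·d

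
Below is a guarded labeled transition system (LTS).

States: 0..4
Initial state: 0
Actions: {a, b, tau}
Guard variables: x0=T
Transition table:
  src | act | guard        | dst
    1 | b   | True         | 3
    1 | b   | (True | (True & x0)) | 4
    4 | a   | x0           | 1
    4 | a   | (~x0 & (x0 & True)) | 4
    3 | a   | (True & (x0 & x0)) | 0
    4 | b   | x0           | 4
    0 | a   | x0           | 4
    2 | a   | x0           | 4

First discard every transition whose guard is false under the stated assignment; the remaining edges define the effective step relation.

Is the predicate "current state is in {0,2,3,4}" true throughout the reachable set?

Answer: INVARIANT VIOLATED at state 1

Analysis:
Allowed set {0,2,3,4}
Reach set: {0,1,3,4}
  0: ✓
  1: ✗ unsafe
  3: ✓
  4: ✓
witness against invariant: a·a → 1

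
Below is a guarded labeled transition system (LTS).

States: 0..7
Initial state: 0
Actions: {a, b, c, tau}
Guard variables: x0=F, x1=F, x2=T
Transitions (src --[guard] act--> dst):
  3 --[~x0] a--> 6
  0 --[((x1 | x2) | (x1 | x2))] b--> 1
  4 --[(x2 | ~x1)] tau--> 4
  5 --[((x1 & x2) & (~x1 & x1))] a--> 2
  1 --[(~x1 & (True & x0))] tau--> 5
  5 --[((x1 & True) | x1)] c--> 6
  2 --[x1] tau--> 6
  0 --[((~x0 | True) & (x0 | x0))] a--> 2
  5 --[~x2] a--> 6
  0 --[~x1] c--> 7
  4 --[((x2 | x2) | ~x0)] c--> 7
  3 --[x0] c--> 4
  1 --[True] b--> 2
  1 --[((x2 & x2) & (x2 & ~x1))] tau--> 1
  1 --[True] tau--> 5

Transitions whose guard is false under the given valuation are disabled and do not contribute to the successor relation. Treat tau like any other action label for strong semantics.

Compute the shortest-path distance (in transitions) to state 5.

BFS to 5:
  L0 = {0}
  L1 = {1,7}
  L2 = {2,5}
5 enters at depth 2; path b·tau

Answer: 2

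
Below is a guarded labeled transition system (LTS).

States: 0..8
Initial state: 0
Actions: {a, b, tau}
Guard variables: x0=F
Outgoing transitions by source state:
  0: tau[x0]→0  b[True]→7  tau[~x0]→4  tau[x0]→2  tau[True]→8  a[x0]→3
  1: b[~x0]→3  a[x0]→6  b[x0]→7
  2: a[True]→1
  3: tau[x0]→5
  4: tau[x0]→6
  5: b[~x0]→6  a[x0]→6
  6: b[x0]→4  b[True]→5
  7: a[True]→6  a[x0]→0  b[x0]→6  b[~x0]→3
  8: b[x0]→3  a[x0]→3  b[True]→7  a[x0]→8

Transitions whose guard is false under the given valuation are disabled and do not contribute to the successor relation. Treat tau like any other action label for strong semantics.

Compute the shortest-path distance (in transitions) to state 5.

Answer: 3

Working:
BFS to 5:
  L0 = {0}
  L1 = {4,7,8}
  L2 = {3,6}
  L3 = {5}
depth(5)=3, e.g. b·a·b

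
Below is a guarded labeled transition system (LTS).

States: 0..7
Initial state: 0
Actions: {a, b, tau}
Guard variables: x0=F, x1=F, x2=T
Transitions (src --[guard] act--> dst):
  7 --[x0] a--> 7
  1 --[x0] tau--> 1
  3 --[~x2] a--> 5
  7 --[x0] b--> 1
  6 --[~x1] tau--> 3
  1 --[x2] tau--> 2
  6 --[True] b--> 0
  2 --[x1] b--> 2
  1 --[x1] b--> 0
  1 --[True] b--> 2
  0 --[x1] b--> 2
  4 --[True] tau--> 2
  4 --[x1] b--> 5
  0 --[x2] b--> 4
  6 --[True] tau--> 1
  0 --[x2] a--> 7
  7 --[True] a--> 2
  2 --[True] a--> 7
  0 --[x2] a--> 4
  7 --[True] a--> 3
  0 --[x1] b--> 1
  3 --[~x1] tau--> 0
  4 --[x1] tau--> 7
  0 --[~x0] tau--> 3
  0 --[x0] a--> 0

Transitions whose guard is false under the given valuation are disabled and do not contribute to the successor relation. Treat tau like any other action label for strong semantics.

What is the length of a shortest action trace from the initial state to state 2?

Answer: 2

Working:
Breadth-first toward 2:
  Layer 0: {0}
  Layer 1: {3,4,7}
  Layer 2: {2}
first hit 2 at d=2 via a·tau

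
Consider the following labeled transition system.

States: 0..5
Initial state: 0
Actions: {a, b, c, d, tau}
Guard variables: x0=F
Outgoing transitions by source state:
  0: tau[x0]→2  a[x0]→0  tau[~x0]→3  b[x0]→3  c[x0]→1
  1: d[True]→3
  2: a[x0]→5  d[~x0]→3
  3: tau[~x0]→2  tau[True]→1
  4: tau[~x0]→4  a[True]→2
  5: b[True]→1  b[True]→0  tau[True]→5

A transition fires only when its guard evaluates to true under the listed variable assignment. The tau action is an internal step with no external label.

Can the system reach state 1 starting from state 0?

Answer: REACHABLE

Trace:
10 transition(s) survive guard evaluation.
depth 0: {0}
depth 1: {3}  total {0,3}
depth 2: {1,2}  total {0,1,2,3}
Reachable = {0,1,2,3}
witness 1: tau·tau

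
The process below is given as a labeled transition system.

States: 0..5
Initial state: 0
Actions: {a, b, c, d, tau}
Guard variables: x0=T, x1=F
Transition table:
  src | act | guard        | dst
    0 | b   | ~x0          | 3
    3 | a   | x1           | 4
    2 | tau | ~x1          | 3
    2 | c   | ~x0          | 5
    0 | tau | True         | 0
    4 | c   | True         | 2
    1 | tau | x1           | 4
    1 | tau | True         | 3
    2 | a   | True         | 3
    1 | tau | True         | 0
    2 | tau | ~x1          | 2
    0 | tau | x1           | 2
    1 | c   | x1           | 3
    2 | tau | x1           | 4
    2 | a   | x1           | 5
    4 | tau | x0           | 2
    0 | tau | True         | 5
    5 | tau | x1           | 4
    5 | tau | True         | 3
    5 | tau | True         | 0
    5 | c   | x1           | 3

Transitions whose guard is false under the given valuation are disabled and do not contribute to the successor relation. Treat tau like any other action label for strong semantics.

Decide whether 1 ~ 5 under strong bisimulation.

Bisimulation quotient by refinement:
  round 0: {{0,1,2,3,4,5}}
  round 1: {{0,1,5},{2},{3},{4}}
  round 2: {{0},{1,5},{2},{3},{4}}
5 equivalence class(es) (converged in 3)
class of 1: {1,5}; class of 5: {1,5}

Answer: BISIMILAR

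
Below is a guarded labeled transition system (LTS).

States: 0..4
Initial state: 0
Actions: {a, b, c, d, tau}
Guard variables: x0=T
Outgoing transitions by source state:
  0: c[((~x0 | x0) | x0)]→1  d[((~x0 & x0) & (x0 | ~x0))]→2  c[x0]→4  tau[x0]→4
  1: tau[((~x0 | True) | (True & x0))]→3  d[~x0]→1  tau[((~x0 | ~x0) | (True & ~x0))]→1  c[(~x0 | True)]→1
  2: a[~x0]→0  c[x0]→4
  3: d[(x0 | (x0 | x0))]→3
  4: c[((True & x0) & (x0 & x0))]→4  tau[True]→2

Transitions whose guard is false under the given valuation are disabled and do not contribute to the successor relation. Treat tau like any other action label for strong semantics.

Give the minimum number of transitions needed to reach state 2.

Answer: 2

Analysis:
Breadth-first toward 2:
  L0 = {0}
  L1 = {1,4}
  L2 = {2,3}
depth(2)=2, e.g. c·tau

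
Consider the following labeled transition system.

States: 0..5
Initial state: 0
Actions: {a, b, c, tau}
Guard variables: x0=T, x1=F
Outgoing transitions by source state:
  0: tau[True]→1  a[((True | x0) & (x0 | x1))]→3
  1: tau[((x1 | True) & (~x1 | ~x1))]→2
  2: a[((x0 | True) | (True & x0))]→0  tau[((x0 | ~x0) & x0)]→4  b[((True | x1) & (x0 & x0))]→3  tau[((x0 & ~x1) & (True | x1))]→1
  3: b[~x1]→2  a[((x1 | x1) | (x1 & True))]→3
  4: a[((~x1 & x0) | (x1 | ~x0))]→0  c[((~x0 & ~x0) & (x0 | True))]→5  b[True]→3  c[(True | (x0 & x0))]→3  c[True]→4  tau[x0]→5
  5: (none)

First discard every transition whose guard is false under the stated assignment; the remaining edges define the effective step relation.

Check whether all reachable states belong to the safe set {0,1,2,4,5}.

Answer: INVARIANT VIOLATED at state 3

Working:
Inv-set: {0,1,2,4,5}
R = {0,1,2,3,4,5}
  0: ok
  1: ok
  2: ok
  3: outside
  4: ok
  5: ok
witness against invariant: a → 3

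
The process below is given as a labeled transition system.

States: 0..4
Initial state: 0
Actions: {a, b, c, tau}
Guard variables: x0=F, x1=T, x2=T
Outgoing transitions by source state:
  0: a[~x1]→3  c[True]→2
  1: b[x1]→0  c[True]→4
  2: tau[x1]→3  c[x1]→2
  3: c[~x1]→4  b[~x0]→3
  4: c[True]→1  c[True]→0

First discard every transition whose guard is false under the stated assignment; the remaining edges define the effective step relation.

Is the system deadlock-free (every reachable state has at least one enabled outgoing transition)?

Answer: DEADLOCK-FREE

Trace:
R = {0,2,3}
  0: c→2  [1 out]
  2: c→2  tau→3  [2 out]
  3: b→3  [1 out]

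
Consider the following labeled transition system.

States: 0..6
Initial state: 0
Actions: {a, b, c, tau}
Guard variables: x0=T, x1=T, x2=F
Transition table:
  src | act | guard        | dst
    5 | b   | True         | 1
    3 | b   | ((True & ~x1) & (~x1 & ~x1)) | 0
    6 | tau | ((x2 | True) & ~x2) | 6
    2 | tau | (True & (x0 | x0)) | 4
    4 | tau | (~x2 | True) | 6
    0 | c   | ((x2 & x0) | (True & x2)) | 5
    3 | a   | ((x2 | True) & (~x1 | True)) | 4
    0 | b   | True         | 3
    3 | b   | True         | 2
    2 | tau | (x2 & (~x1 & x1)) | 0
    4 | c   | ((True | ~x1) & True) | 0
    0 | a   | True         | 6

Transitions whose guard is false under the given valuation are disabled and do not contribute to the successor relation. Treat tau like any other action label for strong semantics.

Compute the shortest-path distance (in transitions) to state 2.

Breadth-first toward 2:
  depth 0: {0}
  depth 1: {3,6}
  depth 2: {2,4}
depth(2)=2, e.g. b·b

Answer: 2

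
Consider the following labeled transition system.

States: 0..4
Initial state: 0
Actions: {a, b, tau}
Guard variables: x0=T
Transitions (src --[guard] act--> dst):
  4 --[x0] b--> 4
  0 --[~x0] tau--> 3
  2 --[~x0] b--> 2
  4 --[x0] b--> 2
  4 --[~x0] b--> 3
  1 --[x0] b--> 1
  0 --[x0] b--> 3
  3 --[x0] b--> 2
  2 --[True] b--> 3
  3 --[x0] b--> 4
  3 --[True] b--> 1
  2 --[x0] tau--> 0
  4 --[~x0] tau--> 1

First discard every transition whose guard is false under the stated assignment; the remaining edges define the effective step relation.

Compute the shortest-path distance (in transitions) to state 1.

BFS to 1:
  L0 = {0}
  L1 = {3}
  L2 = {1,2,4}
first hit 1 at d=2 via b·b

Answer: 2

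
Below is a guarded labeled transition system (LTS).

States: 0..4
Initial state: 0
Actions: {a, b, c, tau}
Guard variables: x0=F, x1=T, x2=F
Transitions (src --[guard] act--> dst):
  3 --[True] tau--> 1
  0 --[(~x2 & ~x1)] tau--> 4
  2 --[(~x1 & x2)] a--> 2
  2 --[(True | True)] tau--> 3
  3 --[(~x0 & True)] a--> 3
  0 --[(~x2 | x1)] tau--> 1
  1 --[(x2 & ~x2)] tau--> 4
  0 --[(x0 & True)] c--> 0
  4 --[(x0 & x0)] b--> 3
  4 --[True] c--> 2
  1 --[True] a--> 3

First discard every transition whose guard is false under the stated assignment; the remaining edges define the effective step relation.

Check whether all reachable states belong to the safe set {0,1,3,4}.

Answer: INVARIANT HOLDS

Trace:
Allowed set {0,1,3,4}
Reachable = {0,1,3}
  0: safe
  1: safe
  3: safe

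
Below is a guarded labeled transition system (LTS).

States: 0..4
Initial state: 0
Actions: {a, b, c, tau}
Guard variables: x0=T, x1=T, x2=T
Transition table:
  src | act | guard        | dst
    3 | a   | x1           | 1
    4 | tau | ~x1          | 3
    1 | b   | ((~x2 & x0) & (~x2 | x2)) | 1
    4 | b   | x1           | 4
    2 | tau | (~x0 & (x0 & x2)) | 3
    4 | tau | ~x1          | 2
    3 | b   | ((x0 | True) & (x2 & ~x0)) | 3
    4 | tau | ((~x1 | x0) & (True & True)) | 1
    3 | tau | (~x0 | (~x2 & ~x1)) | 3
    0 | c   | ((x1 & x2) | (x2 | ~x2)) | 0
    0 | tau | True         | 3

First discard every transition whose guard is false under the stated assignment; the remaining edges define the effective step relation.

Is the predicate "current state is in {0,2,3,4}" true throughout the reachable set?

Allowed set {0,2,3,4}
R = {0,1,3}
  0: ok
  1: VIOLATES
  3: ok
counterexample path to 1: tau·a

Answer: INVARIANT VIOLATED at state 1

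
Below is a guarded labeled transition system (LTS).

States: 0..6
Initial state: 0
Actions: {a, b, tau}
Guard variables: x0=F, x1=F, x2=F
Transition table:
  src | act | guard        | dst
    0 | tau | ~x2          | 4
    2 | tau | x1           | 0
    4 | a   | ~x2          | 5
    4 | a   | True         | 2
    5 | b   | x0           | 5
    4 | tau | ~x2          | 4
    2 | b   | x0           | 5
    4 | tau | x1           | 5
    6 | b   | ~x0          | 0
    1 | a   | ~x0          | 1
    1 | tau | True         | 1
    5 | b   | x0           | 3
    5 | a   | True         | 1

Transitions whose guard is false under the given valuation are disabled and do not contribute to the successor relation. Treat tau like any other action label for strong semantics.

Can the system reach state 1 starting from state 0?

After dropping false guards: 8 live edges.
depth 0: {0}
depth 1: {4}  total {0,4}
depth 2: {2,5}  total {0,2,4,5}
depth 3: {1}  total {0,1,2,4,5}
Reach set: {0,1,2,4,5}
Path to 1: tau·a·a

Answer: REACHABLE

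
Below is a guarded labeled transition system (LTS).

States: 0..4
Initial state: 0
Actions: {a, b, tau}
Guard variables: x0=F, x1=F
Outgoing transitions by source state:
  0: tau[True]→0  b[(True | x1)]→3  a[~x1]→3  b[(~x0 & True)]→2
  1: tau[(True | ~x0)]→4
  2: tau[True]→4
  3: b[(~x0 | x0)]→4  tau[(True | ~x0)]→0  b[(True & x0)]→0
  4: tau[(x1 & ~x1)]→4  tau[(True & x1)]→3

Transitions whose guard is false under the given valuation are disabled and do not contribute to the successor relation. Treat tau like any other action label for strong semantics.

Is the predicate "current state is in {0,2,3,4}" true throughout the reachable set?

Answer: INVARIANT HOLDS

Working:
Safe = {0,2,3,4}
Reach set: {0,2,3,4}
  0: safe
  2: safe
  3: safe
  4: safe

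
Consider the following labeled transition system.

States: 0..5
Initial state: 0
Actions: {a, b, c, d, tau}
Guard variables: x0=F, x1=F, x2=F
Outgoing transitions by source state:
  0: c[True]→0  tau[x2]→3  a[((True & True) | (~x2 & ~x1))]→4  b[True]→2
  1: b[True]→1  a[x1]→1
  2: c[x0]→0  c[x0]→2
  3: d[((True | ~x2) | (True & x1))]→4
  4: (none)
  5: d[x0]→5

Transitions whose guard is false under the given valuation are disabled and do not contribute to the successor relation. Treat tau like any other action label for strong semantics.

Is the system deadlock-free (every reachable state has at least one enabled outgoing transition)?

R = {0,2,4}
  0: a→4  b→2  c→0  [deg 3]
  2: ∅  [no exit]
  4: ∅  [no exit]
Path to 2: b

Answer: DEADLOCK at state 2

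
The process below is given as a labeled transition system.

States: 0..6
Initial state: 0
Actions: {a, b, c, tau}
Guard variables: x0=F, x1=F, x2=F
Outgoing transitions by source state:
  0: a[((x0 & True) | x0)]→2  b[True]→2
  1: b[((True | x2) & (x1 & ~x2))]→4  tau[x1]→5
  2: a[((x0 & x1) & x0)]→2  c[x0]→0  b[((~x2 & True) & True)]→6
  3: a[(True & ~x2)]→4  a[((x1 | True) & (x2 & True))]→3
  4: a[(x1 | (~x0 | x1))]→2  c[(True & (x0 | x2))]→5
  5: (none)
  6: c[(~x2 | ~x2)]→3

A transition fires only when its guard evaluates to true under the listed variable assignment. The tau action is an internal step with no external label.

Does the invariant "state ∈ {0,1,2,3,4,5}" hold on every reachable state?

Answer: INVARIANT VIOLATED at state 6

Trace:
Inv-set: {0,1,2,3,4,5}
R = {0,2,3,4,6}
  0: ok
  2: ok
  3: ok
  4: ok
  6: ✗ unsafe
counterexample path to 6: b·b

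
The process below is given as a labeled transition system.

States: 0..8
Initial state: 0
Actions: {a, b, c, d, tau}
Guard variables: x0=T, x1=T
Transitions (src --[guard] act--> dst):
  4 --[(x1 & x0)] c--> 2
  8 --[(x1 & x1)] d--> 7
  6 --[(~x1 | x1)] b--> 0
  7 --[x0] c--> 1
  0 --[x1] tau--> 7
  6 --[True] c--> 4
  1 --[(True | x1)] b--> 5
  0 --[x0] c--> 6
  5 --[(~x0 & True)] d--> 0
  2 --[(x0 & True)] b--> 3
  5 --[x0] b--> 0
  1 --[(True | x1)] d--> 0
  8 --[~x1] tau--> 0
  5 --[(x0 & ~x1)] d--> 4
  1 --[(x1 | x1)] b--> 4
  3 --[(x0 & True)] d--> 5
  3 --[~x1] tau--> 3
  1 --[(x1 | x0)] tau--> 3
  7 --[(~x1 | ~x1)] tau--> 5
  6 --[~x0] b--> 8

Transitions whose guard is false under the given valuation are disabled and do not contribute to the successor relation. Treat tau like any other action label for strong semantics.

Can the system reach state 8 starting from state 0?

Answer: UNREACHABLE

Working:
Guard filter leaves 14 enabled edge(s).
depth 0: {0}
depth 1: {6,7}  now seen {0,6,7}
depth 2: {1,4}  now seen {0,1,4,6,7}
depth 3: {2,3,5}  now seen {0,1,2,3,4,5,6,7}
Reach set: {0,1,2,3,4,5,6,7}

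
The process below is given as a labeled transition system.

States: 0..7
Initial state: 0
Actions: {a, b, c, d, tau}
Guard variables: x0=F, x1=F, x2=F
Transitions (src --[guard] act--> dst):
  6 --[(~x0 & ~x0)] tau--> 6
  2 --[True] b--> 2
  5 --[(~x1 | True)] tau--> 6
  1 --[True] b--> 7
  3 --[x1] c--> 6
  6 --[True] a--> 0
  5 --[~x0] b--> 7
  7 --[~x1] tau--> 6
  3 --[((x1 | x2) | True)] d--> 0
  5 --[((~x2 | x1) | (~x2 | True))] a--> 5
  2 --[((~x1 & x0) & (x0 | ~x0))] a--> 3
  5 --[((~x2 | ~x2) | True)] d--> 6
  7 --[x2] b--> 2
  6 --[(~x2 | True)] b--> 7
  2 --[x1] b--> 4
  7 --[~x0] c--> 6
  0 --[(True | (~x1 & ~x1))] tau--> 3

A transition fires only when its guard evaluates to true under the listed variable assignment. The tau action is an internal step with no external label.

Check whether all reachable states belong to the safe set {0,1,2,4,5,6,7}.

Answer: INVARIANT VIOLATED at state 3

Trace:
Allowed set {0,1,2,4,5,6,7}
Reach set: {0,3}
  0: ok
  3: VIOLATES
counterexample path to 3: tau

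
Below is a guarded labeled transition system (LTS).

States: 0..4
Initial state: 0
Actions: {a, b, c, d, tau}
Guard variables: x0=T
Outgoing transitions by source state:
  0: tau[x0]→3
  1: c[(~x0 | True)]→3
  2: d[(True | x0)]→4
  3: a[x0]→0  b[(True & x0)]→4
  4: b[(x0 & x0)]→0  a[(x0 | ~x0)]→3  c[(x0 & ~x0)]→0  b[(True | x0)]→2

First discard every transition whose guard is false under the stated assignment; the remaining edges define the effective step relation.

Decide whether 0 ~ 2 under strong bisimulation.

Answer: NOT BISIMILAR

Analysis:
Compute ~ classes (split until stable):
  P[0] = {{0,1,2,3,4}}
  P[1] = {{0},{1},{2},{3,4}}
  P[2] = {{0},{1},{2},{3},{4}}
stable after 3 split(s): 5 block(s)
[0]={0}  [2]={2}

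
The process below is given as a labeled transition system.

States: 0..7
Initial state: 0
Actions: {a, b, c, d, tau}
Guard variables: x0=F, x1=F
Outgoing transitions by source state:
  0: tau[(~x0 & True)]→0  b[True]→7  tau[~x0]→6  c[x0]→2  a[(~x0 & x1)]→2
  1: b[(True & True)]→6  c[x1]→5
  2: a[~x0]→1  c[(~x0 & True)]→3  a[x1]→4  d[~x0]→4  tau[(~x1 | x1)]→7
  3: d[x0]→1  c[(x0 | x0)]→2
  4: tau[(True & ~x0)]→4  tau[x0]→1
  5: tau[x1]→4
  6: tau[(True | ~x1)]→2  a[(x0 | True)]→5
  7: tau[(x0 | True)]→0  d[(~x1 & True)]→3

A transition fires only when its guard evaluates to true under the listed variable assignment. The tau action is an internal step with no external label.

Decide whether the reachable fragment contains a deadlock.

Reach set: {0,1,2,3,4,5,6,7}
  0: b→7  tau→0  tau→6  [3 out]
  1: b→6  [1 out]
  2: a→1  c→3  d→4  tau→7  [4 out]
  3: ∅  [deadlock]
  4: tau→4  [1 out]
  5: ∅  [deadlock]
  6: a→5  tau→2  [2 out]
  7: d→3  tau→0  [2 out]
Path to 3: b·d

Answer: DEADLOCK at state 3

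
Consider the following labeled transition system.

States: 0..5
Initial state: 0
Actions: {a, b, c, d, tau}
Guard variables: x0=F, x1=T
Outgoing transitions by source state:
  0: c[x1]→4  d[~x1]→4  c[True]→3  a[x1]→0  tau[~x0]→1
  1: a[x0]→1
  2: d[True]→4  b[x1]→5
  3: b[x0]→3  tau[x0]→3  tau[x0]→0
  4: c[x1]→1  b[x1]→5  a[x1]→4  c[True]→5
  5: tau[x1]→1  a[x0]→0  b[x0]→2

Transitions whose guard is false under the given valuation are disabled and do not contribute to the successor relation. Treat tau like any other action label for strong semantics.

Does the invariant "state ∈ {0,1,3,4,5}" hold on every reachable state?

Inv-set: {0,1,3,4,5}
Reach set: {0,1,3,4,5}
  0: ok
  1: ok
  3: ok
  4: ok
  5: ok

Answer: INVARIANT HOLDS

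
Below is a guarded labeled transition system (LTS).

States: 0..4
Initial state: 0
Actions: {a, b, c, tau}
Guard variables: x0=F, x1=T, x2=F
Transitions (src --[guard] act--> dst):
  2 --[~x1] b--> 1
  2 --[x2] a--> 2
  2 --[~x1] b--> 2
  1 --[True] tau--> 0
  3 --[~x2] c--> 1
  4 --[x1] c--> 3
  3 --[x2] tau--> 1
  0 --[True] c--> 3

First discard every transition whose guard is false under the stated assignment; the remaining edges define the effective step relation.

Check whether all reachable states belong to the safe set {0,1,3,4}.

Answer: INVARIANT HOLDS

Analysis:
Inv-set: {0,1,3,4}
Reach set: {0,1,3}
  0: safe
  1: safe
  3: safe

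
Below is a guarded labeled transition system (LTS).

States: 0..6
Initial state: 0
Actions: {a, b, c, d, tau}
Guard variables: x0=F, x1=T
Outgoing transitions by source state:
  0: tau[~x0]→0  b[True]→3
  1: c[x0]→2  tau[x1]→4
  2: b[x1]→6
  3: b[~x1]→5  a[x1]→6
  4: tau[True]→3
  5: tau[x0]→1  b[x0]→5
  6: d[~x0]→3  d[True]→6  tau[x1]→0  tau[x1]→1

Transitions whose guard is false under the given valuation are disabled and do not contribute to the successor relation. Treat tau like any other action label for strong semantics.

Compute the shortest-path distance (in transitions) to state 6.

Breadth-first toward 6:
  L0 = {0}
  L1 = {3}
  L2 = {6}
first hit 6 at d=2 via b·a

Answer: 2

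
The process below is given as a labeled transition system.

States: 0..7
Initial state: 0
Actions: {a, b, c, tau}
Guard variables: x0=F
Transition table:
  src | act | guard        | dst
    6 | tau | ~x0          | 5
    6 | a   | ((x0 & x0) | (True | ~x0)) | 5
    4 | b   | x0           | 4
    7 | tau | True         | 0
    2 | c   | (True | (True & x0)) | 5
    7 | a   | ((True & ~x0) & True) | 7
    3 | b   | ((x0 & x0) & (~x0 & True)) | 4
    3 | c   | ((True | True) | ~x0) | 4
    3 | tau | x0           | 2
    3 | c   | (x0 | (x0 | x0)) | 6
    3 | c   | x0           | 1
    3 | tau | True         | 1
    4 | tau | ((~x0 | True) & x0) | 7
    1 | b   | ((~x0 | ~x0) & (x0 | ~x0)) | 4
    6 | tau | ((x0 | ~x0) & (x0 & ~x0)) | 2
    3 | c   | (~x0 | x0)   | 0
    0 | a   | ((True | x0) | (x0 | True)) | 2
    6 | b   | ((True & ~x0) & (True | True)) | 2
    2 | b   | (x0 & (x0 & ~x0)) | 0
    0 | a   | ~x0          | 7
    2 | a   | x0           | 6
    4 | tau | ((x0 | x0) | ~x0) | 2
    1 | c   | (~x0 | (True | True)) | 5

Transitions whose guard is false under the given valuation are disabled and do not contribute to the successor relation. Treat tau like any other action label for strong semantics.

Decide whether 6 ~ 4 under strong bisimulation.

Answer: NOT BISIMILAR

Working:
Bisimulation quotient by refinement:
  round 0: {{0,1,2,3,4,5,6,7}}
  round 1: {{0},{1},{2},{3},{4},{5},{6},{7}}
8 equivalence class(es) (converged in 2)
6∈{6}, 4∈{4}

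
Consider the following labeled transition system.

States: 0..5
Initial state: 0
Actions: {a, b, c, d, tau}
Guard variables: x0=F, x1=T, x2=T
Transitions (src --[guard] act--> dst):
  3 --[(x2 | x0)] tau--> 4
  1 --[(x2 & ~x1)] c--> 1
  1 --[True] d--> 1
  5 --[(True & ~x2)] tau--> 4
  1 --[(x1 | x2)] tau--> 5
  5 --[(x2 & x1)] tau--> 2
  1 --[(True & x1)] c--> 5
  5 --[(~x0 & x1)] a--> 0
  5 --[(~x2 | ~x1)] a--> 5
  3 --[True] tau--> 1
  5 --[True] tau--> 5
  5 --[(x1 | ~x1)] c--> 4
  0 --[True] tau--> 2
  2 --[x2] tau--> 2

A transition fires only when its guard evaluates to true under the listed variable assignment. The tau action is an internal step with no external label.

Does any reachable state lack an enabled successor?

Answer: DEADLOCK-FREE

Analysis:
Reach set: {0,2}
  0: tau→2  [1 out]
  2: tau→2  [1 out]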